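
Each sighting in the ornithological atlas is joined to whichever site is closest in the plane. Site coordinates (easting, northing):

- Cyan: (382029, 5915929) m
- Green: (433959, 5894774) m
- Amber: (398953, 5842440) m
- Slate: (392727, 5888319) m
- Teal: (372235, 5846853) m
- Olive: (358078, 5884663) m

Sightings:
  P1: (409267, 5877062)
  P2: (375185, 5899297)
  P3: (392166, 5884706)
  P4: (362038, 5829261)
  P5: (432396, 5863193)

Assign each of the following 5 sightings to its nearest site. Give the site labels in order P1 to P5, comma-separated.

P1 → Slate (d²=400291649.00)
P2 → Cyan (d²=323463760.00)
P3 → Slate (d²=13368490.00)
P4 → Teal (d²=413457273.00)
P5 → Green (d²=999802530.00)

Slate, Cyan, Slate, Teal, Green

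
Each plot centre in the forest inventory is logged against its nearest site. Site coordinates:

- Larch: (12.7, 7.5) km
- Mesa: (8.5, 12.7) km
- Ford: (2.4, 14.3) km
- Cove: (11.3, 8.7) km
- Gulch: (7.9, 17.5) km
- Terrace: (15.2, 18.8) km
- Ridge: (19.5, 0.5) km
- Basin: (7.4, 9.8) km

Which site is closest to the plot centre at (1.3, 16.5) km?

Ford

Squared distances to each site:
Larch: 210.960; Mesa: 66.280; Ford: 6.050; Cove: 160.840; Gulch: 44.560; Terrace: 198.500; Ridge: 587.240; Basin: 82.100.
Minimum at Ford.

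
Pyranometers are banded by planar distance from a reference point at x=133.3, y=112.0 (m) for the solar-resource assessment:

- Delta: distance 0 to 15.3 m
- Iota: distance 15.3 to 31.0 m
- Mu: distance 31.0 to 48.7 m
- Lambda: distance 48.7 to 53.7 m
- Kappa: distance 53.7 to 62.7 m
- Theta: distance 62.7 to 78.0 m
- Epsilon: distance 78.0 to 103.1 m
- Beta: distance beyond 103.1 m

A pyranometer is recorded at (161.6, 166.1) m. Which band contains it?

Distance = √((161.6−133.3)² + (166.1−112.0)²) = √(800.890 + 2926.810) = 61.055 m.
53.7 ≤ 61.055 < 62.7 → Kappa.

Kappa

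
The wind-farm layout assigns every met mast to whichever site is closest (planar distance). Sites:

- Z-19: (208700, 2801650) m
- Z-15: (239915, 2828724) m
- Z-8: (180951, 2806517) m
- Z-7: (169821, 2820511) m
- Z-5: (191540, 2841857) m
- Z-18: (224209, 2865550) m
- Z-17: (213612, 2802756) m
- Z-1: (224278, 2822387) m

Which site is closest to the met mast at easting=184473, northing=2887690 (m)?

Squared distances to each site:
Z-19: 7989829129.000; Z-15: 6550804520.000; Z-8: 6601460413.000; Z-7: 4727699145.000; Z-5: 2150606378.000; Z-18: 2069129296.000; Z-17: 8062865677.000; Z-1: 5848919834.000.
Minimum at Z-18.

Z-18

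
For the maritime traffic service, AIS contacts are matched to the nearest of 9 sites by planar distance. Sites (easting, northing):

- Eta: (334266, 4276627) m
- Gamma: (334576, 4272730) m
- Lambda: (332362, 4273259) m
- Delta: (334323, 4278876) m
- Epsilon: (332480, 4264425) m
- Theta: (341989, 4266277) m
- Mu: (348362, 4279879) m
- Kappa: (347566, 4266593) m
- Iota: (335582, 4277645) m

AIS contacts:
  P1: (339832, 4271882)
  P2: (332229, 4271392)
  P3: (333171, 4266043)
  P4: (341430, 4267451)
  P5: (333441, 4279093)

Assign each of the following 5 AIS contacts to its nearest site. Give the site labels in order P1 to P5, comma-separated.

Gamma, Lambda, Epsilon, Theta, Delta

P1 → Gamma (d²=28344640.00)
P2 → Lambda (d²=3503378.00)
P3 → Epsilon (d²=3095405.00)
P4 → Theta (d²=1690757.00)
P5 → Delta (d²=825013.00)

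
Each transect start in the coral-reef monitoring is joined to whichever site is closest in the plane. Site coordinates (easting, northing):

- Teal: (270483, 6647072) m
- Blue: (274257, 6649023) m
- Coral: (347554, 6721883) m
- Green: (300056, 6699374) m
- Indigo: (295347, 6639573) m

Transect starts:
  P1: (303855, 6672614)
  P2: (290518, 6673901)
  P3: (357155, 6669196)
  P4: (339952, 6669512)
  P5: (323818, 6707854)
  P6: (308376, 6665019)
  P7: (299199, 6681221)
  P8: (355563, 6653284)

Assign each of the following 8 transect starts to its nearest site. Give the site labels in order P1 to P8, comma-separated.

P1 → Green (d²=730530001.00)
P2 → Green (d²=739847173.00)
P3 → Coral (d²=2868099170.00)
P4 → Green (d²=2483429860.00)
P5 → Green (d²=636543044.00)
P6 → Indigo (d²=817253757.00)
P7 → Green (d²=330265858.00)
P8 → Indigo (d²=3813958177.00)

Green, Green, Coral, Green, Green, Indigo, Green, Indigo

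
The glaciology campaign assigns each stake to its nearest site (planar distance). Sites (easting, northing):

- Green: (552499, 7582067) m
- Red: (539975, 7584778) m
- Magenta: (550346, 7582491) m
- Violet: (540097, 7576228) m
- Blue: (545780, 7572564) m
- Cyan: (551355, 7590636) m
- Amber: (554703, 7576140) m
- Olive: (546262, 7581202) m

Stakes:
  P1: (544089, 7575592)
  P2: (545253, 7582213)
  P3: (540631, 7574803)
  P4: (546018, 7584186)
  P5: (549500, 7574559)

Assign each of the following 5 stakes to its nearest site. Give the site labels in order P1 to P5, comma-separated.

P1 → Blue (d²=12028265.00)
P2 → Olive (d²=2040202.00)
P3 → Violet (d²=2315781.00)
P4 → Olive (d²=8963792.00)
P5 → Blue (d²=17818425.00)

Blue, Olive, Violet, Olive, Blue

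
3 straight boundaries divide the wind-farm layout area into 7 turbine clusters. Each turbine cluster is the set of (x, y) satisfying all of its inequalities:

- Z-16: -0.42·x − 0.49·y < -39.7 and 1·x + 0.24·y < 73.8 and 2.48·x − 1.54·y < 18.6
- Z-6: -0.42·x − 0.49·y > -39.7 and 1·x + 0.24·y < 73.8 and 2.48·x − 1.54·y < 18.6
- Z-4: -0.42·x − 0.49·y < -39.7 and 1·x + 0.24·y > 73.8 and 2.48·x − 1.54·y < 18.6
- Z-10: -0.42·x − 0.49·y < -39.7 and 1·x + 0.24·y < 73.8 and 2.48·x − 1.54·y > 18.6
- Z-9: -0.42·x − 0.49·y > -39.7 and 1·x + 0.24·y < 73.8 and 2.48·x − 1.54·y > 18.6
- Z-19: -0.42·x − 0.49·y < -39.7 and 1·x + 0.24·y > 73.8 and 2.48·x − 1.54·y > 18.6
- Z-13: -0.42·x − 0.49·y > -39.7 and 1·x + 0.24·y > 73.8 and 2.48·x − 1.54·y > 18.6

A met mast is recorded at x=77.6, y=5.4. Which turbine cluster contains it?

Z-13

-0.42·77.6 − 0.49·5.4 = -35.238, which is > -39.7
1·77.6 + 0.24·5.4 = 78.896, which is > 73.8
2.48·77.6 − 1.54·5.4 = 184.132, which is > 18.6
This sign pattern matches Z-13.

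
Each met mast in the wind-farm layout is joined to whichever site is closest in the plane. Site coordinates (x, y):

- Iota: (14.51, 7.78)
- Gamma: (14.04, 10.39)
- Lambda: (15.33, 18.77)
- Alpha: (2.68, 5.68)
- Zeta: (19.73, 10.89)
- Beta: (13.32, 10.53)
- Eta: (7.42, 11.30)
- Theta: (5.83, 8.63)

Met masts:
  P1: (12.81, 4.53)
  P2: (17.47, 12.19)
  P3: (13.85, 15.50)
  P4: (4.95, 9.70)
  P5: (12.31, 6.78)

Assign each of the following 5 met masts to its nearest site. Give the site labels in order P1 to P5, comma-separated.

Iota, Zeta, Lambda, Theta, Iota

P1 → Iota (d²=13.45)
P2 → Zeta (d²=6.80)
P3 → Lambda (d²=12.88)
P4 → Theta (d²=1.92)
P5 → Iota (d²=5.84)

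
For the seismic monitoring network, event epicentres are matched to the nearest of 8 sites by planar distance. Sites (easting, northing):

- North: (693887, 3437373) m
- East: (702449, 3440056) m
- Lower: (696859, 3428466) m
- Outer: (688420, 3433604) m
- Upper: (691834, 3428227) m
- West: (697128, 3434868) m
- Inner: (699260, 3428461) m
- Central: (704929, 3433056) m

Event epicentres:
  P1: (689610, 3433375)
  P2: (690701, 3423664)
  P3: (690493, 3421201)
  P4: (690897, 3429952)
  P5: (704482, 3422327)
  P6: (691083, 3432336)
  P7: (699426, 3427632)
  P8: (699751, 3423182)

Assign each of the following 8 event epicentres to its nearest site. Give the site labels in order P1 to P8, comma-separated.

Outer, Upper, Upper, Upper, Inner, Outer, Inner, Inner

P1 → Outer (d²=1468541.00)
P2 → Upper (d²=22104658.00)
P3 → Upper (d²=51162957.00)
P4 → Upper (d²=3853594.00)
P5 → Inner (d²=64895240.00)
P6 → Outer (d²=8699393.00)
P7 → Inner (d²=714797.00)
P8 → Inner (d²=28108922.00)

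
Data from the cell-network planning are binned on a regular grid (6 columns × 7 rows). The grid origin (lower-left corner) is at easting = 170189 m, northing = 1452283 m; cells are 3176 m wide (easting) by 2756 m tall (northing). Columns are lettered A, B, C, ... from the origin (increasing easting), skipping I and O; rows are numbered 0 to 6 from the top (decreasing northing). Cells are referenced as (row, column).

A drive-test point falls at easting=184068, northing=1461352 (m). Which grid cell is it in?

(3, E)

Column index: ⌊(184068 − 170189) / 3176⌋ = ⌊4.370⌋ = 4 → column E
Row offset from origin: ⌊(1461352 − 1452283) / 2756⌋ = ⌊3.291⌋ = 3 → row 3 (counted from top)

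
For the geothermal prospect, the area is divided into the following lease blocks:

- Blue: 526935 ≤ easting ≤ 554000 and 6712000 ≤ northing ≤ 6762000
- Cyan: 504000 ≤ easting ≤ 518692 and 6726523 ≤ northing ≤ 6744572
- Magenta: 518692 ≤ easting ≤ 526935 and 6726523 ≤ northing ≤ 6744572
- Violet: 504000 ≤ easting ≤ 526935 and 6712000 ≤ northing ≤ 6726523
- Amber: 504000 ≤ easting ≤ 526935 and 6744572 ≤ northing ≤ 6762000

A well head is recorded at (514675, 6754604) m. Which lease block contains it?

Amber

The point has easting = 514675 and northing = 6754604.
Only Amber satisfies 504000 ≤ easting ≤ 526935 and 6744572 ≤ northing ≤ 6762000.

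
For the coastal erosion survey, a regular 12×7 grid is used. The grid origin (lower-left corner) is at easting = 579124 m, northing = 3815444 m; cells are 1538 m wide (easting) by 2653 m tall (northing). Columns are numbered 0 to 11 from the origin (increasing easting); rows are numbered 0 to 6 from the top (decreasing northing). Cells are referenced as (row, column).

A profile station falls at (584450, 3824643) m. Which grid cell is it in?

(3, 3)

Column index: ⌊(584450 − 579124) / 1538⌋ = ⌊3.463⌋ = 3
Row offset from origin: ⌊(3824643 − 3815444) / 2653⌋ = ⌊3.467⌋ = 3 → row 3 (counted from top)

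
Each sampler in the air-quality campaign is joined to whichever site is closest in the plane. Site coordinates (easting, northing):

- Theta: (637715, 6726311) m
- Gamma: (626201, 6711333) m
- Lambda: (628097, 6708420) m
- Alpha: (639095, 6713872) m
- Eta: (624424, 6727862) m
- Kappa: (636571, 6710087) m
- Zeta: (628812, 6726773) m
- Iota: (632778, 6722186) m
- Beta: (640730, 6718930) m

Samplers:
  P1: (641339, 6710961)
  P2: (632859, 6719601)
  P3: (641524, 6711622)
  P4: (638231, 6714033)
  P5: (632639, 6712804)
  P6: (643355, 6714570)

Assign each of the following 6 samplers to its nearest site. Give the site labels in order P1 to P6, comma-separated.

P1 → Alpha (d²=13509457.00)
P2 → Iota (d²=6688786.00)
P3 → Alpha (d²=10962541.00)
P4 → Alpha (d²=772417.00)
P5 → Kappa (d²=22842713.00)
P6 → Alpha (d²=18634804.00)

Alpha, Iota, Alpha, Alpha, Kappa, Alpha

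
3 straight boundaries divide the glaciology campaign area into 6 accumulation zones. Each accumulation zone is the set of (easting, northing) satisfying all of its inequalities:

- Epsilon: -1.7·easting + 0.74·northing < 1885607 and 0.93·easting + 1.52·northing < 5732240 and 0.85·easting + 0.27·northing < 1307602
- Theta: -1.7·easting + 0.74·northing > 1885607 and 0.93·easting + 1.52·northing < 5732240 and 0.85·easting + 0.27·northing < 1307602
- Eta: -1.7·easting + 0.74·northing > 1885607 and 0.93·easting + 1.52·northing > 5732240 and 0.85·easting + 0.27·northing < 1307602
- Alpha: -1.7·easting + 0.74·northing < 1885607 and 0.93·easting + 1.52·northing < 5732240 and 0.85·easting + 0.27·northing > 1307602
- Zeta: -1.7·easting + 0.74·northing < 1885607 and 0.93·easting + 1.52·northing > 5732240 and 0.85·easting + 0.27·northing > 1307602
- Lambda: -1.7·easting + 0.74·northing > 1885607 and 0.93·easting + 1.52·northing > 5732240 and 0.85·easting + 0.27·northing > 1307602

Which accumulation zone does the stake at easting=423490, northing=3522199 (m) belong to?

Lambda

-1.7·423490 + 0.74·3522199 = 1886494.260, which is > 1885607
0.93·423490 + 1.52·3522199 = 5747588.180, which is > 5732240
0.85·423490 + 0.27·3522199 = 1310960.230, which is > 1307602
This sign pattern matches Lambda.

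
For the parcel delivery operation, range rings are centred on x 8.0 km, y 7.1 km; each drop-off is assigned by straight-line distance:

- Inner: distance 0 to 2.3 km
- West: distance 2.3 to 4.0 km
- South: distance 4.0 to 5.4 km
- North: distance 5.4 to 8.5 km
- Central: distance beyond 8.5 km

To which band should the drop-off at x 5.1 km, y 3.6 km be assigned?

Distance = √((5.1−8.0)² + (3.6−7.1)²) = √(8.410 + 12.250) = 4.545 km.
4.0 ≤ 4.545 < 5.4 → South.

South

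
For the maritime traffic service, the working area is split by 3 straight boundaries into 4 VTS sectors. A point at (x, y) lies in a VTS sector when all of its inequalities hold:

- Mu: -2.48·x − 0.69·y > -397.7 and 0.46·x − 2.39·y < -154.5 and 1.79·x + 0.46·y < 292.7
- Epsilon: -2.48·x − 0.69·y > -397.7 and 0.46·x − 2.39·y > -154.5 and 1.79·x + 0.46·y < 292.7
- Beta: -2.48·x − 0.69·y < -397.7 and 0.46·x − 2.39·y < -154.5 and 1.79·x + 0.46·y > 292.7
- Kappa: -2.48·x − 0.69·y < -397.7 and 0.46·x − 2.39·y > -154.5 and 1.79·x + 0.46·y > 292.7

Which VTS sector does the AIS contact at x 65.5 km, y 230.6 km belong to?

Mu

-2.48·65.5 − 0.69·230.6 = -321.554, which is > -397.7
0.46·65.5 − 2.39·230.6 = -521.004, which is < -154.5
1.79·65.5 + 0.46·230.6 = 223.321, which is < 292.7
This sign pattern matches Mu.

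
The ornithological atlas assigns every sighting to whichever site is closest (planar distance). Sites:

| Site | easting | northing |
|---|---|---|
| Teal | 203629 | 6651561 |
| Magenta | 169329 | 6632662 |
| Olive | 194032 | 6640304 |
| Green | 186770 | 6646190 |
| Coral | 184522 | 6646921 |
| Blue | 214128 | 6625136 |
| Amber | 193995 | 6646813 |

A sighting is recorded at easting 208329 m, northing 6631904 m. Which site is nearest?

Squared distances to each site:
Teal: 408487649.000; Magenta: 1521574564.000; Olive: 274964209.000; Green: 668880277.000; Coral: 792283538.000; Blue: 79434225.000; Amber: 427741837.000.
Minimum at Blue.

Blue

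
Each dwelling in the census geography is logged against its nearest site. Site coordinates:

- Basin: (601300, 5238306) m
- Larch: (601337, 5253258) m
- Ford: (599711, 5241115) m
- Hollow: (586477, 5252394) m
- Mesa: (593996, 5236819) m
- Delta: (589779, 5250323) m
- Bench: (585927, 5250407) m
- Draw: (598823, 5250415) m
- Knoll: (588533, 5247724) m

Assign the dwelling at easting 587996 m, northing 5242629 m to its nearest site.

Knoll

Squared distances to each site:
Basin: 195684745.000; Larch: 290957922.000; Ford: 139533421.000; Hollow: 97662586.000; Mesa: 69756100.000; Delta: 62376725.000; Bench: 64778045.000; Draw: 177845725.000; Knoll: 26247394.000.
Minimum at Knoll.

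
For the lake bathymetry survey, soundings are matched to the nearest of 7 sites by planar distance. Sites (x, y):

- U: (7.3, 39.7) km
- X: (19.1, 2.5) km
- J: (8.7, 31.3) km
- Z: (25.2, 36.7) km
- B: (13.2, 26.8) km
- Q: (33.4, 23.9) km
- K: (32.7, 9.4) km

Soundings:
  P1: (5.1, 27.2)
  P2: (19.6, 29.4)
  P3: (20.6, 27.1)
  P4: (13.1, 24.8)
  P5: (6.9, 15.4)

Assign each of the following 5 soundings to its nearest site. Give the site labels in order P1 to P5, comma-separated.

J, B, B, B, B

P1 → J (d²=29.77)
P2 → B (d²=47.72)
P3 → B (d²=54.85)
P4 → B (d²=4.01)
P5 → B (d²=169.65)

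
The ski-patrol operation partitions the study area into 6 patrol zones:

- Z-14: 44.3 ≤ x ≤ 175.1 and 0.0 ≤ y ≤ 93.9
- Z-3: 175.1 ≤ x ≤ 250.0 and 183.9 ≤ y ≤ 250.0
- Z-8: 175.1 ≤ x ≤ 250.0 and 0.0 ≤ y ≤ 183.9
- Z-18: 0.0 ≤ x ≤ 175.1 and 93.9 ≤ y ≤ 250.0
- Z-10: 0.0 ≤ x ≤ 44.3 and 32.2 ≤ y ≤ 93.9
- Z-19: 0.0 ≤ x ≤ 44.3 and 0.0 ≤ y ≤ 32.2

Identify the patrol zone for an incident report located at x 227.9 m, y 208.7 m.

The point has x = 227.9 and y = 208.7.
Only Z-3 satisfies 175.1 ≤ x ≤ 250.0 and 183.9 ≤ y ≤ 250.0.

Z-3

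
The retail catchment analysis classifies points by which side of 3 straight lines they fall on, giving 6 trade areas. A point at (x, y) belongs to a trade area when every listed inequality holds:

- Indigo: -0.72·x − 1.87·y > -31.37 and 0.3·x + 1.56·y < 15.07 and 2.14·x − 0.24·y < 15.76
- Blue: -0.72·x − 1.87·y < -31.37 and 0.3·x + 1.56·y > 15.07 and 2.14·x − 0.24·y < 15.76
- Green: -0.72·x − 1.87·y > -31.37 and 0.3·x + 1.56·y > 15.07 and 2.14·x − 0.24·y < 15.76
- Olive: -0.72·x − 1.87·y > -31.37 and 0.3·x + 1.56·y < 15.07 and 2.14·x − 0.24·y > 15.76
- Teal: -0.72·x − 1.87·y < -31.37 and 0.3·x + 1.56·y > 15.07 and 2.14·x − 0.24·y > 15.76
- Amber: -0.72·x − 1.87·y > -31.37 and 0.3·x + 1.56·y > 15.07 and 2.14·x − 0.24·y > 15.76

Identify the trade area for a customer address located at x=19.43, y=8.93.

Amber

-0.72·19.43 − 1.87·8.93 = -30.689, which is > -31.37
0.3·19.43 + 1.56·8.93 = 19.760, which is > 15.07
2.14·19.43 − 0.24·8.93 = 39.437, which is > 15.76
This sign pattern matches Amber.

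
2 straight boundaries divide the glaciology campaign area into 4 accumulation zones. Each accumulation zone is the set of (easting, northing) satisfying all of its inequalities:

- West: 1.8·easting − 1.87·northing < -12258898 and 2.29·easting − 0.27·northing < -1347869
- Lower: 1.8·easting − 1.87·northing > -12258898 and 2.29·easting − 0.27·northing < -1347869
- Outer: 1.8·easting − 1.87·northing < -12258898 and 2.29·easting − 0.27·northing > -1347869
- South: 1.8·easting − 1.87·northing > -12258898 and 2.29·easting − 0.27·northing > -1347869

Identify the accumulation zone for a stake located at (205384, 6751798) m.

Lower

1.8·205384 − 1.87·6751798 = -12256171.060, which is > -12258898
2.29·205384 − 0.27·6751798 = -1352656.100, which is < -1347869
This sign pattern matches Lower.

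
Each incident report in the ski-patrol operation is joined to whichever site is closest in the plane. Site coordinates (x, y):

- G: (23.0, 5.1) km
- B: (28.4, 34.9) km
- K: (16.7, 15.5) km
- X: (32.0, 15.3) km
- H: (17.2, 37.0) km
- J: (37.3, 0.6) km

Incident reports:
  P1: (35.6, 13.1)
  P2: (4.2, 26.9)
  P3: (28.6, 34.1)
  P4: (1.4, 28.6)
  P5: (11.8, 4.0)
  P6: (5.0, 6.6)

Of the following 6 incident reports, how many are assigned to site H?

2

P1 → X
P2 → H
P3 → B
P4 → H
P5 → G
P6 → K
2 of the 6 go to H.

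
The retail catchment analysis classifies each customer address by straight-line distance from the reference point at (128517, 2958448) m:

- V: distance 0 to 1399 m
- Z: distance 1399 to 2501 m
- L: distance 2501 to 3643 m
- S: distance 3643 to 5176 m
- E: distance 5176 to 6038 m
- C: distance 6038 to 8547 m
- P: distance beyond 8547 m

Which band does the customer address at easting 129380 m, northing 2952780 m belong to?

E

Distance = √((129380−128517)² + (2952780−2958448)²) = √(744769.000 + 32126224.000) = 5733.323 m.
5176 ≤ 5733.323 < 6038 → E.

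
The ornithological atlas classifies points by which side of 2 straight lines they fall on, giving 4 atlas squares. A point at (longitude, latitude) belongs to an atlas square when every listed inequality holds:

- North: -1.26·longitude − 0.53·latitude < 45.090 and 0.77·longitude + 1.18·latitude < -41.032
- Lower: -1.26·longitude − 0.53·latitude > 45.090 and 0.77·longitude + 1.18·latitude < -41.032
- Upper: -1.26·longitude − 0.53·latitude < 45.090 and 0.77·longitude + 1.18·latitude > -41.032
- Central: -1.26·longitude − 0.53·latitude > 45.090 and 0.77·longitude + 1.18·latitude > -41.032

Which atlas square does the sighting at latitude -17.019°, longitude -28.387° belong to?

-1.26·-28.387 − 0.53·-17.019 = 44.788, which is < 45.090
0.77·-28.387 + 1.18·-17.019 = -41.940, which is < -41.032
This sign pattern matches North.

North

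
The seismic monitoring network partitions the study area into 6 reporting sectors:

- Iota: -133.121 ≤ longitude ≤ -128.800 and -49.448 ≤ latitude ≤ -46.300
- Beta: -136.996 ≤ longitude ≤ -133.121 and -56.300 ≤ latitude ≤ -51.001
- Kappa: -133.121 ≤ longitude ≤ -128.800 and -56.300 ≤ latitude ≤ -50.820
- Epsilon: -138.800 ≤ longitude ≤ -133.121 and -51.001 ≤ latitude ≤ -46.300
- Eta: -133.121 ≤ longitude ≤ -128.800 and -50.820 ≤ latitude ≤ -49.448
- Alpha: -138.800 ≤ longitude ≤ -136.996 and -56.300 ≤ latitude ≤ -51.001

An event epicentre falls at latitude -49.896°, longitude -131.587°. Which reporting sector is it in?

The point has longitude = -131.587 and latitude = -49.896.
Only Eta satisfies -133.121 ≤ longitude ≤ -128.800 and -50.820 ≤ latitude ≤ -49.448.

Eta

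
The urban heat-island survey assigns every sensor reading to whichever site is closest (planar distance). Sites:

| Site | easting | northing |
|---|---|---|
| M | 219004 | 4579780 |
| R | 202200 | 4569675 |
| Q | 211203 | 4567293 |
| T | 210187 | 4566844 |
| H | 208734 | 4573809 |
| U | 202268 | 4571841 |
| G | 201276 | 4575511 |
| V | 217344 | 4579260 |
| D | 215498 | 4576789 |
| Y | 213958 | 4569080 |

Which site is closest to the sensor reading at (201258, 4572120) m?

U

Squared distances to each site:
M: 373596116.000; R: 6865389.000; Q: 122202954.000; T: 107563217.000; H: 58743297.000; U: 1097941.000; G: 11499205.000; V: 309738996.000; D: 224577161.000; Y: 170531600.000.
Minimum at U.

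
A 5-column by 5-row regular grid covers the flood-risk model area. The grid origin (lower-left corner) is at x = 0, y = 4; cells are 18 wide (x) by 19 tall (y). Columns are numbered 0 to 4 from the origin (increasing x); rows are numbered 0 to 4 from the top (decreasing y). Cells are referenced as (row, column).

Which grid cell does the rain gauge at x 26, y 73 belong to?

(1, 1)

Column index: ⌊(26 − 0) / 18⌋ = ⌊1.444⌋ = 1
Row offset from origin: ⌊(73 − 4) / 19⌋ = ⌊3.632⌋ = 3 → row 1 (counted from top)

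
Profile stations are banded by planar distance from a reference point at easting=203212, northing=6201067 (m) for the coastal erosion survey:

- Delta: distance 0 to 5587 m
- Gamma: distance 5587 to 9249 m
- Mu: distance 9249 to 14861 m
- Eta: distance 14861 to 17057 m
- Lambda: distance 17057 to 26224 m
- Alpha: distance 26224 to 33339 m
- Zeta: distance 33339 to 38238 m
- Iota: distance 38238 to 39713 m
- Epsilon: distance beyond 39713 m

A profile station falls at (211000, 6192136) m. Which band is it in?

Distance = √((211000−203212)² + (6192136−6201067)²) = √(60652944.000 + 79762761.000) = 11849.713 m.
9249 ≤ 11849.713 < 14861 → Mu.

Mu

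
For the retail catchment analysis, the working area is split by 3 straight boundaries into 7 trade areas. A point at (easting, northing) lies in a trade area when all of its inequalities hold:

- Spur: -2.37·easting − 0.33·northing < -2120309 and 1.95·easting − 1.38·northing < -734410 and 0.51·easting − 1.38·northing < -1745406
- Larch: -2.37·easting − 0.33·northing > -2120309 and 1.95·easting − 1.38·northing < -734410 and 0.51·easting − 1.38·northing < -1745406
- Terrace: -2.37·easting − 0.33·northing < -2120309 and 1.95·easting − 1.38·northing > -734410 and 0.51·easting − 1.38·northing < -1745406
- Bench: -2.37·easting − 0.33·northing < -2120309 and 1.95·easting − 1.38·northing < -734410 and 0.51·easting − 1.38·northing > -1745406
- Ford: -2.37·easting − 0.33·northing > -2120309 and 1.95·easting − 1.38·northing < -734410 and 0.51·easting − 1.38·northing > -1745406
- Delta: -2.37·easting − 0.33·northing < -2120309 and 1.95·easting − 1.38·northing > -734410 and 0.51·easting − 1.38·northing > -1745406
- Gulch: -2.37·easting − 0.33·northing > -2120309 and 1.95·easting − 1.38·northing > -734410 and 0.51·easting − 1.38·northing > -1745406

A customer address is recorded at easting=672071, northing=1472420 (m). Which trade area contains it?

Gulch

-2.37·672071 − 0.33·1472420 = -2078706.870, which is > -2120309
1.95·672071 − 1.38·1472420 = -721401.150, which is > -734410
0.51·672071 − 1.38·1472420 = -1689183.390, which is > -1745406
This sign pattern matches Gulch.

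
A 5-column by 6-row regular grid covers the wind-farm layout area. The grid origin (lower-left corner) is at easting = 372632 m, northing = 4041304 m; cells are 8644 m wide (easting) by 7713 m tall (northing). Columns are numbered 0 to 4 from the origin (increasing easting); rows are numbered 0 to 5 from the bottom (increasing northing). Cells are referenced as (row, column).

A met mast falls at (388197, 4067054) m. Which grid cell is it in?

Column index: ⌊(388197 − 372632) / 8644⌋ = ⌊1.801⌋ = 1
Row offset from origin: ⌊(4067054 − 4041304) / 7713⌋ = ⌊3.339⌋ = 3 → row 3

(3, 1)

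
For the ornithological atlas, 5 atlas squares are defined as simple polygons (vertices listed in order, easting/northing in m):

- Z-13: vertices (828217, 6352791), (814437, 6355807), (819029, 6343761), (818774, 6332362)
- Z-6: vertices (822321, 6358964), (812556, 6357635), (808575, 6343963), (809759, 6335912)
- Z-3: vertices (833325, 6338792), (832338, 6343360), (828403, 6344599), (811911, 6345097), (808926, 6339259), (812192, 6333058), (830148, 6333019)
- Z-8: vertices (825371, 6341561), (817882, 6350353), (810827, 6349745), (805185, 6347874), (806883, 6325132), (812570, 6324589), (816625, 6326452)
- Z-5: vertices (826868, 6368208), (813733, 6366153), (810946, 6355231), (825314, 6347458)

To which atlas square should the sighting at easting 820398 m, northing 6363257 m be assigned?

Z-5

Cast a ray rightward from (820398, 6363257). For each polygon, the edges (by vertex number in listed order) whose endpoints lie on opposite sides of northing = 6363257, where each meets that height, and whether that is right or left of the point:
Z-13: no edge straddles that height → 0 crossings.
Z-6: no edge straddles that height → 0 crossings.
Z-3: no edge straddles that height → 0 crossings.
Z-8: no edge straddles that height → 0 crossings.
Z-5: 2–3 at easting≈812994.0 (left), 4–1 at easting≈826497.2 (right) → 1 crossing.
Only Z-5 has an odd count, so the point is inside Z-5.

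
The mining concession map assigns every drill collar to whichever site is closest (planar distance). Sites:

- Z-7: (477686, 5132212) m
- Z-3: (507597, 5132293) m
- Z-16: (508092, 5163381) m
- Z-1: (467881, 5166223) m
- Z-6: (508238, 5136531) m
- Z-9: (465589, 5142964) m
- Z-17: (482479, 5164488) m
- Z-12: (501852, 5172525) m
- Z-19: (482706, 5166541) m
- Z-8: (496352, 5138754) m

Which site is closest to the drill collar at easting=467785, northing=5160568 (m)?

Squared distances to each site:
Z-7: 902092537.000; Z-3: 2384470969.000; Z-16: 1632567218.000; Z-1: 31988241.000; Z-6: 2214222578.000; Z-9: 314723232.000; Z-17: 231280036.000; Z-12: 1303530338.000; Z-19: 258312970.000; Z-8: 1291924085.000.
Minimum at Z-1.

Z-1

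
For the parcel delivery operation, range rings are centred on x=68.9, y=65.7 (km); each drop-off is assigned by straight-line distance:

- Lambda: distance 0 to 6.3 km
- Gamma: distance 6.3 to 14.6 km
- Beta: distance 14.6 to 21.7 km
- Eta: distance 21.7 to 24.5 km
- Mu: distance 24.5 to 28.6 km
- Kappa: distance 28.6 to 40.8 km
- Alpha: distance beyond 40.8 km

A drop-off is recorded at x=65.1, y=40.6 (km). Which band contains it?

Mu

Distance = √((65.1−68.9)² + (40.6−65.7)²) = √(14.440 + 630.010) = 25.386 km.
24.5 ≤ 25.386 < 28.6 → Mu.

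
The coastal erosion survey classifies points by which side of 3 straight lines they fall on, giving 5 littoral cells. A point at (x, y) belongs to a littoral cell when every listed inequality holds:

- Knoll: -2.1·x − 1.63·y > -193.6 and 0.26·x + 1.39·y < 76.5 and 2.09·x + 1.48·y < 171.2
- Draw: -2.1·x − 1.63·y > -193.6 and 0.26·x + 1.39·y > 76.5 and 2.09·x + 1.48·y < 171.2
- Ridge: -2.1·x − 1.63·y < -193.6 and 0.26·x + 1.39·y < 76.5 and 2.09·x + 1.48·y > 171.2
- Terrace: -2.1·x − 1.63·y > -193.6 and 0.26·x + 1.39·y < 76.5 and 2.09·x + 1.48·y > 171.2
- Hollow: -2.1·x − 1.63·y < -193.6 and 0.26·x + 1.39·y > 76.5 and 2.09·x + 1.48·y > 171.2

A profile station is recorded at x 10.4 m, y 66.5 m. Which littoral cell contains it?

-2.1·10.4 − 1.63·66.5 = -130.235, which is > -193.6
0.26·10.4 + 1.39·66.5 = 95.139, which is > 76.5
2.09·10.4 + 1.48·66.5 = 120.156, which is < 171.2
This sign pattern matches Draw.

Draw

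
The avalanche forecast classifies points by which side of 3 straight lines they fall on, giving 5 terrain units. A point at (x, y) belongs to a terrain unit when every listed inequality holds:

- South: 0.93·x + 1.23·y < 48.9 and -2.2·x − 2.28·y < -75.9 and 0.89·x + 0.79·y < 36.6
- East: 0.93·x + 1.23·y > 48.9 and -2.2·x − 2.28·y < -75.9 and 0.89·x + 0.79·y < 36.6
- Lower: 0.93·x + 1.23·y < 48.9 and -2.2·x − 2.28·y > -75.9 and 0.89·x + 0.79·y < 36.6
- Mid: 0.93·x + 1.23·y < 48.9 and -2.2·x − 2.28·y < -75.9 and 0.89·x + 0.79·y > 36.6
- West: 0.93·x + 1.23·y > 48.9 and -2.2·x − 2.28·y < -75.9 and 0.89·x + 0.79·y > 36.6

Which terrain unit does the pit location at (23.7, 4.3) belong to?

Lower

0.93·23.7 + 1.23·4.3 = 27.330, which is < 48.9
-2.2·23.7 − 2.28·4.3 = -61.944, which is > -75.9
0.89·23.7 + 0.79·4.3 = 24.490, which is < 36.6
This sign pattern matches Lower.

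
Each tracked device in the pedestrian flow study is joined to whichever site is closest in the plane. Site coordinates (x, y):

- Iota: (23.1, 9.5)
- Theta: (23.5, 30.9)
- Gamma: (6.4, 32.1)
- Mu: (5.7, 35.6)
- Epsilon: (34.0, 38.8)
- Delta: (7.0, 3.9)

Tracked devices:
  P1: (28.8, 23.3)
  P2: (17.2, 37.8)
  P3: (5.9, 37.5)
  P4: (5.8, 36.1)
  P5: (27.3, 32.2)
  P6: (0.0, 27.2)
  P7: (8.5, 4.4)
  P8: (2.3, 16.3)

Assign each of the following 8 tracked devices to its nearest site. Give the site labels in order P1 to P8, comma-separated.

P1 → Theta (d²=85.85)
P2 → Theta (d²=87.30)
P3 → Mu (d²=3.65)
P4 → Mu (d²=0.26)
P5 → Theta (d²=16.13)
P6 → Gamma (d²=64.97)
P7 → Delta (d²=2.50)
P8 → Delta (d²=175.85)

Theta, Theta, Mu, Mu, Theta, Gamma, Delta, Delta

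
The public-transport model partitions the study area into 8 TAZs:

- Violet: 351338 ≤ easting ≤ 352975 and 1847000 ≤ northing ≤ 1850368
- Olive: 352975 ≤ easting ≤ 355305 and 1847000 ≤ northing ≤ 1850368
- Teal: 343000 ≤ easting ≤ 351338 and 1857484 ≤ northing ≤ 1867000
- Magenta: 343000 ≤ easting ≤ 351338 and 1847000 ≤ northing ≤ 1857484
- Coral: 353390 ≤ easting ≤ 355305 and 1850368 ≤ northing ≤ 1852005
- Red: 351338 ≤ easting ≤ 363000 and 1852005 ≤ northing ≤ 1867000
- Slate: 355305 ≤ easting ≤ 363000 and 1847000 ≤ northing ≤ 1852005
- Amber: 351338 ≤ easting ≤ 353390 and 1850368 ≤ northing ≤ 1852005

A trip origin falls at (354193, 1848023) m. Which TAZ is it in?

Olive

The point has easting = 354193 and northing = 1848023.
Only Olive satisfies 352975 ≤ easting ≤ 355305 and 1847000 ≤ northing ≤ 1850368.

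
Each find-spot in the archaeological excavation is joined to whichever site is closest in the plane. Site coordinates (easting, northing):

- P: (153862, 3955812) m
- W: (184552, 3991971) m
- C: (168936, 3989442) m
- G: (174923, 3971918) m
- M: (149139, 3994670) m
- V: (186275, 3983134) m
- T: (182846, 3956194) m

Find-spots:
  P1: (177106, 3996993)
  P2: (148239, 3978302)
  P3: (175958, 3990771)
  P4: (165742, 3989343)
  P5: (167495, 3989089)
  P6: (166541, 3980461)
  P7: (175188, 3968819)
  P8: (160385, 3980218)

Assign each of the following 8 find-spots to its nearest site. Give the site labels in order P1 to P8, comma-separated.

P1 → W (d²=80663400.00)
P2 → M (d²=268721424.00)
P3 → C (d²=51074725.00)
P4 → C (d²=10211437.00)
P5 → C (d²=2201090.00)
P6 → C (d²=86394386.00)
P7 → G (d²=9674026.00)
P8 → C (d²=158201777.00)

W, M, C, C, C, C, G, C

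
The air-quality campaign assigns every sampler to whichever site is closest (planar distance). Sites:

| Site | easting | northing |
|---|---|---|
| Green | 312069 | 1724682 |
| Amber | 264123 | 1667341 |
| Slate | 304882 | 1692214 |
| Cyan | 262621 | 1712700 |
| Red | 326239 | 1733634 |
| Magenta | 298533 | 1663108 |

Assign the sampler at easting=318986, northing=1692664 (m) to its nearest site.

Slate

Squared distances to each site:
Green: 1072997213.000; Amber: 3651203098.000; Slate: 199125316.000; Cyan: 3578454521.000; Red: 1731146909.000; Magenta: 1291882345.000.
Minimum at Slate.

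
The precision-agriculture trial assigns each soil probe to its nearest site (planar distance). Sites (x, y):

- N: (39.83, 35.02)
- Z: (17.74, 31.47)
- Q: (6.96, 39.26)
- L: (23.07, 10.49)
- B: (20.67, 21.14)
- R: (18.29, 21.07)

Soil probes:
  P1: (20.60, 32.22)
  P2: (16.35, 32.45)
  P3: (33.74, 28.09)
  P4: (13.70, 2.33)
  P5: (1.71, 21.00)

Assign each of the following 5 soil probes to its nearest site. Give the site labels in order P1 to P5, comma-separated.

P1 → Z (d²=8.74)
P2 → Z (d²=2.89)
P3 → N (d²=85.11)
P4 → L (d²=154.38)
P5 → R (d²=274.90)

Z, Z, N, L, R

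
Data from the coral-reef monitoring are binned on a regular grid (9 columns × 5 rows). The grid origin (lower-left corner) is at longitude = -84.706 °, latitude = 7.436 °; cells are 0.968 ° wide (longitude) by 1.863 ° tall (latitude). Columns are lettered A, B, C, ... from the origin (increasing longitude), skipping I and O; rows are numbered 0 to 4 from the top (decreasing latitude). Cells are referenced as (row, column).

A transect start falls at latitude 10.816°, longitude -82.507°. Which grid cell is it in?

(3, C)

Column index: ⌊(-82.507 − -84.706) / 0.968⌋ = ⌊2.272⌋ = 2 → column C
Row offset from origin: ⌊(10.816 − 7.436) / 1.863⌋ = ⌊1.814⌋ = 1 → row 3 (counted from top)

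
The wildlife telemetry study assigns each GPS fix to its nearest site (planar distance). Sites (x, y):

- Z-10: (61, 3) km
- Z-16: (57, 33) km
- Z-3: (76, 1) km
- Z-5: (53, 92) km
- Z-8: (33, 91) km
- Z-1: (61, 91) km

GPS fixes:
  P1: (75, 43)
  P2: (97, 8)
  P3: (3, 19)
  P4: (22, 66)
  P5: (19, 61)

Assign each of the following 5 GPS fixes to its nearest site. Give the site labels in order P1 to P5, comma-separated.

Z-16, Z-3, Z-16, Z-8, Z-8

P1 → Z-16 (d²=424.00)
P2 → Z-3 (d²=490.00)
P3 → Z-16 (d²=3112.00)
P4 → Z-8 (d²=746.00)
P5 → Z-8 (d²=1096.00)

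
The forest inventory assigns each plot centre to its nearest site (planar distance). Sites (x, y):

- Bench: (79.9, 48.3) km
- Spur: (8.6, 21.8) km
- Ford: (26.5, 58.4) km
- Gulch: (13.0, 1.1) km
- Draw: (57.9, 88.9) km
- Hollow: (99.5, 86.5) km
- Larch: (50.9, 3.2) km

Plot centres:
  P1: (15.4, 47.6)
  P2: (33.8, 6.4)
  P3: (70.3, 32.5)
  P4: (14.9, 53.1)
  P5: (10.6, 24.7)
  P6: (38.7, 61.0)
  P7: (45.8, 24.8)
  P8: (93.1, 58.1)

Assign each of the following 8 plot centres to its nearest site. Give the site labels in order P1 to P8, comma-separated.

P1 → Ford (d²=239.85)
P2 → Larch (d²=302.65)
P3 → Bench (d²=341.80)
P4 → Ford (d²=162.65)
P5 → Spur (d²=12.41)
P6 → Ford (d²=155.60)
P7 → Larch (d²=492.57)
P8 → Bench (d²=270.28)

Ford, Larch, Bench, Ford, Spur, Ford, Larch, Bench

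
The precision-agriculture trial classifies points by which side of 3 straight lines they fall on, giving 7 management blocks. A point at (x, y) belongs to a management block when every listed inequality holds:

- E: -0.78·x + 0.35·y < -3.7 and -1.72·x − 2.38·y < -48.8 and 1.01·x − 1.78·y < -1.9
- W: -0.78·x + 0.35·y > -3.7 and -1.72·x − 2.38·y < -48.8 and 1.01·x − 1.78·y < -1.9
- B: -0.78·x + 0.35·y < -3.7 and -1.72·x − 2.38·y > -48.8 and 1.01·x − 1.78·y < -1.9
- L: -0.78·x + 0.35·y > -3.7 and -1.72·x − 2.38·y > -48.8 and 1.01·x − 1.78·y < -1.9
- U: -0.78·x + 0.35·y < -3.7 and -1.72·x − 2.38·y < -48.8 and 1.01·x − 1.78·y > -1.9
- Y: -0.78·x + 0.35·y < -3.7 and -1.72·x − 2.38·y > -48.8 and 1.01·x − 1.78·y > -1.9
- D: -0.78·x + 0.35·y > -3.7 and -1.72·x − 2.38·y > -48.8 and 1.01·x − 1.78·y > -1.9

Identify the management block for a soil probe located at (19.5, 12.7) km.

-0.78·19.5 + 0.35·12.7 = -10.765, which is < -3.7
-1.72·19.5 − 2.38·12.7 = -63.766, which is < -48.8
1.01·19.5 − 1.78·12.7 = -2.911, which is < -1.9
This sign pattern matches E.

E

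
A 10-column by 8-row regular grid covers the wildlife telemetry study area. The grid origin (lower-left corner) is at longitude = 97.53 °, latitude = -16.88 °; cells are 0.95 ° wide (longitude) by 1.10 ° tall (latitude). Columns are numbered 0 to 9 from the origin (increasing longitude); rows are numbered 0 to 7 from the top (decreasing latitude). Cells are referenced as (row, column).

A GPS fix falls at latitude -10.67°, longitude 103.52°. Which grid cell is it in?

Column index: ⌊(103.52 − 97.53) / 0.95⌋ = ⌊6.305⌋ = 6
Row offset from origin: ⌊(-10.67 − -16.88) / 1.10⌋ = ⌊5.645⌋ = 5 → row 2 (counted from top)

(2, 6)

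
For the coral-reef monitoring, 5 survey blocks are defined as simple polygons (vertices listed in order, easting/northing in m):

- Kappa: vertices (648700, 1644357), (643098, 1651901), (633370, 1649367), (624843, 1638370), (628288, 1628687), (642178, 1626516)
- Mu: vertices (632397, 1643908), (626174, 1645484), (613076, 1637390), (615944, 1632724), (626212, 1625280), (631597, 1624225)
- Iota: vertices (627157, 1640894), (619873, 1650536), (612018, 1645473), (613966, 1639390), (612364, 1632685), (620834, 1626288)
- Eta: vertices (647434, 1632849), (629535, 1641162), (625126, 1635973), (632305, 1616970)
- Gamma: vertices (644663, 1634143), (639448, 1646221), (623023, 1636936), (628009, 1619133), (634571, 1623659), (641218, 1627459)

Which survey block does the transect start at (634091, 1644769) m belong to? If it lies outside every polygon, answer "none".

Cast a ray rightward from (634091, 1644769). For each polygon, the edges (by vertex number in listed order) whose endpoints lie on opposite sides of northing = 1644769, where each meets that height, and whether that is right or left of the point:
Kappa: 1–2 at easting≈648394.1 (right), 3–4 at easting≈629804.7 (left) → 1 crossing.
Mu: 1–2 at easting≈628997.3 (left), 2–3 at easting≈625017.0 (left) → 0 crossings.
Iota: 1–2 at easting≈624229.7 (left), 3–4 at easting≈612243.4 (left) → 0 crossings.
Eta: no edge straddles that height → 0 crossings.
Gamma: 1–2 at easting≈640074.9 (right), 2–3 at easting≈636879.4 (right) → 2 crossings.
Only Kappa has an odd count, so the point is inside Kappa.

Kappa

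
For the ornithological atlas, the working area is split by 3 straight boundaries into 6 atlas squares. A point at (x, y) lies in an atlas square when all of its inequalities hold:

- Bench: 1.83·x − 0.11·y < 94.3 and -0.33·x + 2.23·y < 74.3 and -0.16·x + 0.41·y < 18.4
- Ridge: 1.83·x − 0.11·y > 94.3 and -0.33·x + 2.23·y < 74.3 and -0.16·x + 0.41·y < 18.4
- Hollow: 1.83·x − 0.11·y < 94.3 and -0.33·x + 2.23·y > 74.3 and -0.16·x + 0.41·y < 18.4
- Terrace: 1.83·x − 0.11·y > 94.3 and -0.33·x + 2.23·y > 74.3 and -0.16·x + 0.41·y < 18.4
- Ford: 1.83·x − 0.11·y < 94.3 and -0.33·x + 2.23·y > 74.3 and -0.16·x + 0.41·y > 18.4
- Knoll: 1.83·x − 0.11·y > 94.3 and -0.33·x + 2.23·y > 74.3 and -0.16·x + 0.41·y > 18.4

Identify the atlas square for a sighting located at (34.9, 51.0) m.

1.83·34.9 − 0.11·51.0 = 58.257, which is < 94.3
-0.33·34.9 + 2.23·51.0 = 102.213, which is > 74.3
-0.16·34.9 + 0.41·51.0 = 15.326, which is < 18.4
This sign pattern matches Hollow.

Hollow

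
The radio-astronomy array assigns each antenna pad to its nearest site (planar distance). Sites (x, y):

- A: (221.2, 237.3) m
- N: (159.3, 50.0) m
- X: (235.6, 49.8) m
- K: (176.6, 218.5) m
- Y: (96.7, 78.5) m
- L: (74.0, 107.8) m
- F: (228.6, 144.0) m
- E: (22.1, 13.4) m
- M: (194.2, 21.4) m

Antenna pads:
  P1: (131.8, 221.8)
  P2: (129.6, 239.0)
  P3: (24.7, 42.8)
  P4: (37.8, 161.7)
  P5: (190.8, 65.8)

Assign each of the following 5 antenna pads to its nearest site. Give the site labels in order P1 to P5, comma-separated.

P1 → K (d²=2017.93)
P2 → K (d²=2629.25)
P3 → E (d²=871.12)
P4 → L (d²=4215.65)
P5 → N (d²=1241.89)

K, K, E, L, N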